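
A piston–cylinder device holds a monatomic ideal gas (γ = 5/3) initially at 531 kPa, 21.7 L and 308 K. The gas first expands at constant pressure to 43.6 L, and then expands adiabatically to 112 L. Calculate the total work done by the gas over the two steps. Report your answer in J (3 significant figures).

W_total ≈ 27800 J

Step 1 (isobaric): W = PΔV = (531 kPa)(43.6 − 21.7 L) = 11629 J.
After step 1: P = 531 kPa, V = 43.6 L, T = 618.8 K.
Step 2 (adiabatic): W = (P₁V₁ − P₂V₂)/(γ−1) = (23152 − 12343)/0.667 = 16213 J.
W_total = 11629 + 16213 = 27842 J.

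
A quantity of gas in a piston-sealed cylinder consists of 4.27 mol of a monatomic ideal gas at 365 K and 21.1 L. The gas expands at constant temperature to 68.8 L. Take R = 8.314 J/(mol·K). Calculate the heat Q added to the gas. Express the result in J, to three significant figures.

Isothermal ⇒ ΔU = 0, so Q = W = nRT ln(V₂/V₁).
Q = (4.27)(8.314)(365) ln(68.8/21.1) = 12958 × 1.182 = 15315 J.

Q ≈ 15300 J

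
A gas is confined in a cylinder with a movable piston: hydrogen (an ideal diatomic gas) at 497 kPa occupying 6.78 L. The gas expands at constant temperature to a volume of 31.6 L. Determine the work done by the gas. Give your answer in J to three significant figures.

W ≈ 5190 J

Isothermal: W = nRT ln(V₂/V₁) = P₁V₁ ln(V₂/V₁).
P₁V₁ = (497 kPa)(6.78 L) = 3370 J.
W = 3370 × ln(31.6/6.78) = 3370 × 1.539
W_by_gas = 5187 J.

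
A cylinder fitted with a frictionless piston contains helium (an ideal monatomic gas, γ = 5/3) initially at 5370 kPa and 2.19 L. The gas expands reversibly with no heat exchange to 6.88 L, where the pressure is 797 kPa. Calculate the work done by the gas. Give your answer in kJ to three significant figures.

W ≈ 9.42 kJ

Adiabatic: W = (P₁V₁ − P₂V₂)/(γ − 1) with γ = 5/3.
P₁V₁ = 11760 J, P₂V₂ = 5483 J.
W = (11760 − 5483) / 0.6667 = 9415 J.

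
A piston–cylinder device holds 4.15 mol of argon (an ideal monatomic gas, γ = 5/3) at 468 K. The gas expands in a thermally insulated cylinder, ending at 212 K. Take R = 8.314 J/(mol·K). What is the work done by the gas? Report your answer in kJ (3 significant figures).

W ≈ 13.2 kJ

Adiabatic ⇒ Q = 0, so W_by = −ΔU = nCᵥ(T₁ − T₂).
Cᵥ = 3R/2 = 12.47 J/(mol·K).
W = (4.15)(12.47)(468 − 212) = 13249 J.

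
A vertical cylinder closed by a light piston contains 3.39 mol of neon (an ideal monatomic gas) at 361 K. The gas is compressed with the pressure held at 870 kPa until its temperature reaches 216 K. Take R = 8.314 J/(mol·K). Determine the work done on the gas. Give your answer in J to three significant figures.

Isobaric: W = P ΔV = nR ΔT.
W = (3.39)(8.314)(216 − 361) = -4087 J.
Work on gas = −W_by = 4087 J.

W ≈ 4090 J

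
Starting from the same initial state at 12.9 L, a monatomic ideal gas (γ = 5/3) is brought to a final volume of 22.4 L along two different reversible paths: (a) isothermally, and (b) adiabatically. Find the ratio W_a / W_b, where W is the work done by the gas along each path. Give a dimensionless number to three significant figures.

Path (a) isothermal: W = P₁V₁ ln(V₂/V₁) → W_a/(P₁V₁) = 0.5518.
Path (b) adiabatic: W = P₁V₁(1 − (V₁/V₂)^(γ−1))/(γ−1) → W_b/(P₁V₁) = 0.4617.
W_a / W_b = 0.5518 / 0.4617 = 1.195.

W_a / W_b ≈ 1.20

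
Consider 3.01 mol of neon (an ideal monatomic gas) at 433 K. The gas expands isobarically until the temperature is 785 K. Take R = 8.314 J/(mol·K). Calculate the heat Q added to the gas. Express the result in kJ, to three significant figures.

Q ≈ 22.0 kJ

Isobaric: W = nRΔT = (3.01)(8.314)(352) = 8809 J.
ΔU = nCᵥΔT with Cᵥ = 3R/2: ΔU = (3.01)(12.47)(352) = 13213 J.
Q = ΔU + W = 13213 + 8809 = 22022 J.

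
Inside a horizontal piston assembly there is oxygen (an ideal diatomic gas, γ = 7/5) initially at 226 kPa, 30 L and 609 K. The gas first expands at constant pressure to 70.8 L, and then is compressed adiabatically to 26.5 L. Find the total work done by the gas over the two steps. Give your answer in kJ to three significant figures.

Step 1 (isobaric): W = PΔV = (226 kPa)(70.8 − 30 L) = 9221 J.
After step 1: P = 226 kPa, V = 70.8 L, T = 1437 K.
Step 2 (adiabatic): W = (P₁V₁ − P₂V₂)/(γ−1) = (16001 − 23706)/0.4 = -19263 J.
W_total = 9221 − 19263 = -10042 J.

W_total ≈ -10.0 kJ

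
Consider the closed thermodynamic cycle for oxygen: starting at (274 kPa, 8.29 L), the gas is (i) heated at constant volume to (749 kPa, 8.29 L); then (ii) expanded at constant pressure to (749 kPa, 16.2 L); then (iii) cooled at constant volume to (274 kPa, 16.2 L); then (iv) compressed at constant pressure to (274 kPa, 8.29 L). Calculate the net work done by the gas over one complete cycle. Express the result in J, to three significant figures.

Constant-volume legs do no work.
W(ii) = (749)(16.2 − 8.29) = 5925 J; W(iv) = (274)(8.29 − 16.2) = -2167 J.
W_net = 5925 − 2167 = 3757 J (the clockwise enclosed area).

W_net ≈ 3760 J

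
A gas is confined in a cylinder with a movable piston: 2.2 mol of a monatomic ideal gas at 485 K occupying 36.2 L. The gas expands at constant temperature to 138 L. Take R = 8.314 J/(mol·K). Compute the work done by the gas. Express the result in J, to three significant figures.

W ≈ 11900 J

Isothermal: W = nRT ln(V₂/V₁).
W = (2.2)(8.314)(485) × ln(138/36.2)
  = 8871 × 1.338
W_by_gas = 11871 J.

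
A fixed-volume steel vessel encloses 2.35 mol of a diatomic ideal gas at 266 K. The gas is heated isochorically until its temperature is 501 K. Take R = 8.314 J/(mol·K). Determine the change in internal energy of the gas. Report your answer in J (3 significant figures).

Constant volume ⇒ W = 0, so Q = ΔU = nCᵥΔT with Cᵥ = 5R/2 = 20.79 J/(mol·K).
ΔU = (2.35)(20.79)(501 − 266) = 11479 J.

ΔU ≈ 11500 J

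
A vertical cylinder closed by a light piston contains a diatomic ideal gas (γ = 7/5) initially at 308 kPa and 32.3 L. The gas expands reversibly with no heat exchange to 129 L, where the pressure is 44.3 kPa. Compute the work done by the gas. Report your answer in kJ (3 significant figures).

Adiabatic: W = (P₁V₁ − P₂V₂)/(γ − 1) with γ = 7/5.
P₁V₁ = 9948 J, P₂V₂ = 5715 J.
W = (9948 − 5715) / 0.4 = 10584 J.

W ≈ 10.6 kJ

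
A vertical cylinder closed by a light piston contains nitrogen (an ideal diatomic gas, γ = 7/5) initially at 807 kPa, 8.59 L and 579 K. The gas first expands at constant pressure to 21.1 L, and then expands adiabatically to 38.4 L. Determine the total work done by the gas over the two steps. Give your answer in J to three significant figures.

Step 1 (isobaric): W = PΔV = (807 kPa)(21.1 − 8.59 L) = 10096 J.
After step 1: P = 807 kPa, V = 21.1 L, T = 1422 K.
Step 2 (adiabatic): W = (P₁V₁ − P₂V₂)/(γ−1) = (17028 − 13401)/0.4 = 9067 J.
W_total = 10096 + 9067 = 19162 J.

W_total ≈ 19200 J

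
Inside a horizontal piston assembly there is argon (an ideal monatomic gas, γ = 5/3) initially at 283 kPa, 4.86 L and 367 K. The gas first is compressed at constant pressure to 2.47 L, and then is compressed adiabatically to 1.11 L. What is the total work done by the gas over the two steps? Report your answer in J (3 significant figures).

Step 1 (isobaric): W = PΔV = (283 kPa)(2.47 − 4.86 L) = -676.4 J.
After step 1: P = 283 kPa, V = 2.47 L, T = 186.5 K.
Step 2 (adiabatic): W = (P₁V₁ − P₂V₂)/(γ−1) = (699 − 1191)/0.667 = -738.6 J.
W_total = -676.4 − 738.6 = -1415 J.

W_total ≈ -1410 J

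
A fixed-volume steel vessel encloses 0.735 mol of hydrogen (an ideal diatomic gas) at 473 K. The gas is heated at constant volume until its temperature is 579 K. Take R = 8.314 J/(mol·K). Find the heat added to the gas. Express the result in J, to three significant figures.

Q ≈ 1620 J

Constant volume ⇒ W = 0, so Q = ΔU = nCᵥΔT with Cᵥ = 5R/2 = 20.79 J/(mol·K).
ΔU = (0.735)(20.79)(579 − 473) = 1619 J.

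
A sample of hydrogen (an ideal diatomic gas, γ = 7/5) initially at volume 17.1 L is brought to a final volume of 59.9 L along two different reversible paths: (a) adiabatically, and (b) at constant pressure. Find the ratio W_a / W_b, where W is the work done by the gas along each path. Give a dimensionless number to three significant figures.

W_a / W_b ≈ 0.394

Path (a) adiabatic: W = P₁V₁(1 − (V₁/V₂)^(γ−1))/(γ−1) → W_a/(P₁V₁) = 0.9859.
Path (b) isobaric: W = P₁(V₂ − V₁) → W_b/(P₁V₁) = 2.503.
W_a / W_b = 0.9859 / 2.503 = 0.3939.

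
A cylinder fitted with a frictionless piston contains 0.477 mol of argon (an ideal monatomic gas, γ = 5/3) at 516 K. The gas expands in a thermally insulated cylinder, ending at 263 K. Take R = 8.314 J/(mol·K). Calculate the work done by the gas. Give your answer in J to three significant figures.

W ≈ 1510 J

Adiabatic ⇒ Q = 0, so W_by = −ΔU = nCᵥ(T₁ − T₂).
Cᵥ = 3R/2 = 12.47 J/(mol·K).
W = (0.477)(12.47)(516 − 263) = 1505 J.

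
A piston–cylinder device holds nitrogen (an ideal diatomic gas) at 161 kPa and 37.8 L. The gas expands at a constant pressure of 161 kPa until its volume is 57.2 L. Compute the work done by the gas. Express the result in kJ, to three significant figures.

Isobaric: W = P ΔV.
W = (161 kPa)(57.2 − 37.8 L) = (161)(19.4) = 3123 J.

W ≈ 3.12 kJ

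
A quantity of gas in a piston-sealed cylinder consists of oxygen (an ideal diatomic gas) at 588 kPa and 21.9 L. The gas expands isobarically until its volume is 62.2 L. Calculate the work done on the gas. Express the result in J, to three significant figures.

Isobaric: W = P ΔV.
W = (588 kPa)(62.2 − 21.9 L) = (588)(40.3) = 23696 J.
Work on gas = −W_by = -23696 J.

W ≈ -23700 J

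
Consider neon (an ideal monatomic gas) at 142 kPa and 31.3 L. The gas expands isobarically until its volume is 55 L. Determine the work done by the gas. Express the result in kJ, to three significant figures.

Isobaric: W = P ΔV.
W = (142 kPa)(55 − 31.3 L) = (142)(23.7) = 3365 J.

W ≈ 3.37 kJ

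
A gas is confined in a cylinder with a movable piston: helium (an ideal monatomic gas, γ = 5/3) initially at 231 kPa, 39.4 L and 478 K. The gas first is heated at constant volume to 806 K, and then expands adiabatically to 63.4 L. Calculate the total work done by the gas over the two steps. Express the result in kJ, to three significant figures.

Step 1 (isochoric): W = 0 (constant volume).
After step 1: P = 389.5 kPa (V unchanged).
Step 2 (adiabatic): W = (P₁V₁ − P₂V₂)/(γ−1) = (15347 − 11176)/0.667 = 6256 J.
W_total = 0 + 6256 = 6256 J.

W_total ≈ 6.26 kJ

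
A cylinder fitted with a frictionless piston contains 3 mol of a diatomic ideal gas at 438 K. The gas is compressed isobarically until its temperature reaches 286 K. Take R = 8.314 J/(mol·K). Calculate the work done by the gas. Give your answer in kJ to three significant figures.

W ≈ -3.79 kJ

Isobaric: W = P ΔV = nR ΔT.
W = (3)(8.314)(286 − 438) = -3791 J.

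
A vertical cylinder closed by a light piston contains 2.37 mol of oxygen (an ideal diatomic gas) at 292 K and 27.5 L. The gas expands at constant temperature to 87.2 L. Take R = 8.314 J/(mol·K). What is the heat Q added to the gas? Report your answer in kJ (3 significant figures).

Isothermal ⇒ ΔU = 0, so Q = W = nRT ln(V₂/V₁).
Q = (2.37)(8.314)(292) ln(87.2/27.5) = 5754 × 1.154 = 6640 J.

Q ≈ 6.64 kJ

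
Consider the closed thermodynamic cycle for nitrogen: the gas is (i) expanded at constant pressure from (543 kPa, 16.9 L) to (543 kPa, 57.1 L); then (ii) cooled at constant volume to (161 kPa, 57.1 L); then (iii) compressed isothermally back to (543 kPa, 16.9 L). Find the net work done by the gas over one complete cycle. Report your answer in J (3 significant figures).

Leg (i): W = PΔV = (543)(57.1 − 16.9) = 21829 J.
Leg (ii): W = 0.
Leg (iii): W = PᵢVᵢ ln(V_f/Vᵢ) = (9193) ln(16.9/57.1) = -11193 J.
W_net = 21829 − 11193 = 10636 J.

W_net ≈ 10600 J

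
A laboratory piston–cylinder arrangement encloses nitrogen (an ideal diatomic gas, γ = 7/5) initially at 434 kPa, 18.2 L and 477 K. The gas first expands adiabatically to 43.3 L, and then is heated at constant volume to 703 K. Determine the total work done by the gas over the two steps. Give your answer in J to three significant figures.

W_total ≈ 5790 J

Step 1 (adiabatic): W = (P₁V₁ − P₂V₂)/(γ−1) = (7899 − 5585)/0.4 = 5785 J.
Step 2 (isochoric): W = 0 (constant volume).
W_total = 5785 + 0 = 5785 J.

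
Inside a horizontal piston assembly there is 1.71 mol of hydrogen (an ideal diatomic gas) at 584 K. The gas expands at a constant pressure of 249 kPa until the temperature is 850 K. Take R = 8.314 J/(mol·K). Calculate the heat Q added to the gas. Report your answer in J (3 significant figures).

Isobaric: W = nRΔT = (1.71)(8.314)(266) = 3782 J.
ΔU = nCᵥΔT with Cᵥ = 5R/2: ΔU = (1.71)(20.79)(266) = 9454 J.
Q = ΔU + W = 9454 + 3782 = 13236 J.

Q ≈ 13200 J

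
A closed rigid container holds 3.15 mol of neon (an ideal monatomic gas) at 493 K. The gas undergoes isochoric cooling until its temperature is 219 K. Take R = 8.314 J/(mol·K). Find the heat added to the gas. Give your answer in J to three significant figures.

Q ≈ -10800 J

Constant volume ⇒ W = 0, so Q = ΔU = nCᵥΔT with Cᵥ = 3R/2 = 12.47 J/(mol·K).
ΔU = (3.15)(12.47)(219 − 493) = -10764 J.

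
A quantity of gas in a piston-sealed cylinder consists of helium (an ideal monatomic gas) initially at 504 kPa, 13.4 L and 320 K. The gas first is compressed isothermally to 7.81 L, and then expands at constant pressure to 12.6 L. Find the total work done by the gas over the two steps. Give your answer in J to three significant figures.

Step 1 (isothermal): W = P₁V₁ ln(V₂/V₁) = (6754) ln(7.81/13.4) = -3646 J.
After step 1: P = 864.7 kPa, V = 7.81 L, T = 320 K.
Step 2 (isobaric): W = PΔV = (864.7 kPa)(12.6 − 7.81 L) = 4142 J.
W_total = -3646 + 4142 = 496.2 J.

W_total ≈ 496 J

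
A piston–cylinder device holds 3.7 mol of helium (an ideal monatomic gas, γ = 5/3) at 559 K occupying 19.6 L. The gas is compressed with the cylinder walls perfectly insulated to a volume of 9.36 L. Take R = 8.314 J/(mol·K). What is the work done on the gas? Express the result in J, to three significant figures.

Adiabatic: TV^(γ−1) = const with γ = 5/3.
T₂ = T₁ (V₁/V₂)^(γ−1) = 559 × (19.6/9.36)^0.667 = 559 × 1.637 = 915 K.
W_by = nCᵥ(T₁ − T₂) = (3.7)(12.47)(559 − 915) = -16425 J.
Work on gas = −W_by = 16425 J.

W ≈ 16400 J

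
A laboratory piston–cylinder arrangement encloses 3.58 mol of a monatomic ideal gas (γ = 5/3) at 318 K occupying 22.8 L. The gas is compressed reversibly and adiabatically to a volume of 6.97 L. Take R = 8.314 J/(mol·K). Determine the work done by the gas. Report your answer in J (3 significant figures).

W ≈ -17100 J

Adiabatic: TV^(γ−1) = const with γ = 5/3.
T₂ = T₁ (V₁/V₂)^(γ−1) = 318 × (22.8/6.97)^0.667 = 318 × 2.204 = 700.7 K.
W_by = nCᵥ(T₁ − T₂) = (3.58)(12.47)(318 − 700.7) = -17088 J.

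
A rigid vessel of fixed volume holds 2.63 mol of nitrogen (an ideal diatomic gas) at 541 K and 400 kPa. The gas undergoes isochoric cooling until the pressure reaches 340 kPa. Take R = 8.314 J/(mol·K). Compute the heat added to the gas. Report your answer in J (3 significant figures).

Constant volume ⇒ W = 0, so Q = ΔU = nCᵥΔT with Cᵥ = 5R/2 = 20.79 J/(mol·K).
At constant V, T₂/T₁ = P₂/P₁ ⇒ ΔT = T₁(P₂/P₁ − 1) = 541·(340/400 − 1) = -81.15 K.
ΔU = (2.63)(20.79)(-81.15) = -4436 J.

Q ≈ -4440 J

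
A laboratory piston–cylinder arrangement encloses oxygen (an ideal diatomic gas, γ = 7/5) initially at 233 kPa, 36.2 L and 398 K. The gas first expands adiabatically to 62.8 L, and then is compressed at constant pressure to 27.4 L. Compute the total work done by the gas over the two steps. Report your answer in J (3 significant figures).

Step 1 (adiabatic): W = (P₁V₁ − P₂V₂)/(γ−1) = (8435 − 6766)/0.4 = 4170 J.
After step 1: P = 107.7 kPa, V = 62.8 L, T = 319.3 K.
Step 2 (isobaric): W = PΔV = (107.7 kPa)(27.4 − 62.8 L) = -3814 J.
W_total = 4170 − 3814 = 356 J.

W_total ≈ 356 J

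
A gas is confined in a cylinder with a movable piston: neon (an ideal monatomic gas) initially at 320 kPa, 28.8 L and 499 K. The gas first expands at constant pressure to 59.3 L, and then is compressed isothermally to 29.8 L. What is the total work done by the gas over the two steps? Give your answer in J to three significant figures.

W_total ≈ -3300 J

Step 1 (isobaric): W = PΔV = (320 kPa)(59.3 − 28.8 L) = 9760 J.
After step 1: P = 320 kPa, V = 59.3 L, T = 1027 K.
Step 2 (isothermal): W = P₁V₁ ln(V₂/V₁) = (18976) ln(29.8/59.3) = -13057 J.
W_total = 9760 − 13057 = -3297 J.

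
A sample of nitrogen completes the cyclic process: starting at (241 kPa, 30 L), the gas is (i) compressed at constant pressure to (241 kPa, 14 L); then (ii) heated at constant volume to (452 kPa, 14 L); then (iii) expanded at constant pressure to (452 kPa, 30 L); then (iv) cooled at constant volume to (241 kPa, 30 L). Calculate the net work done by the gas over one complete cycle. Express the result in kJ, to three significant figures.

W_net ≈ 3.38 kJ

Constant-volume legs do no work.
W(i) = (241)(14 − 30) = -3856 J; W(iii) = (452)(30 − 14) = 7232 J.
W_net = -3856 + 7232 = 3376 J (the clockwise enclosed area).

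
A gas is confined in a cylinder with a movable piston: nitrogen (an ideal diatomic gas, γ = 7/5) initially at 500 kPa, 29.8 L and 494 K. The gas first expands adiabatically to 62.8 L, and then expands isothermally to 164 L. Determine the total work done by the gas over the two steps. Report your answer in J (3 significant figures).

Step 1 (adiabatic): W = (P₁V₁ − P₂V₂)/(γ−1) = (14900 − 11058)/0.4 = 9604 J.
After step 1: P = 176.1 kPa, V = 62.8 L, T = 366.6 K.
Step 2 (isothermal): W = P₁V₁ ln(V₂/V₁) = (11058) ln(164/62.8) = 10615 J.
W_total = 9604 + 10615 = 20219 J.

W_total ≈ 20200 J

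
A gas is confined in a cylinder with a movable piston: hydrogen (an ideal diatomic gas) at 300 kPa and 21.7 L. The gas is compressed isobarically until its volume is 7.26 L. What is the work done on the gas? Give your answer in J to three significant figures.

Isobaric: W = P ΔV.
W = (300 kPa)(7.26 − 21.7 L) = (300)(-14.44) = -4332 J.
Work on gas = −W_by = 4332 J.

W ≈ 4330 J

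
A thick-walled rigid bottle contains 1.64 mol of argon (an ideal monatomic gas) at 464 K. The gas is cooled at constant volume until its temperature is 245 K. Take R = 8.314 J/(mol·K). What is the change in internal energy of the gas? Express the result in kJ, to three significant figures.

Constant volume ⇒ W = 0, so Q = ΔU = nCᵥΔT with Cᵥ = 3R/2 = 12.47 J/(mol·K).
ΔU = (1.64)(12.47)(245 − 464) = -4479 J.

ΔU ≈ -4.48 kJ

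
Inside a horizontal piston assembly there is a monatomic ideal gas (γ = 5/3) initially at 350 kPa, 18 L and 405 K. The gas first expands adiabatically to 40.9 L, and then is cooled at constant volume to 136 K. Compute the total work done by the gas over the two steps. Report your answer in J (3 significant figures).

W_total ≈ 3980 J

Step 1 (adiabatic): W = (P₁V₁ − P₂V₂)/(γ−1) = (6300 − 3645)/0.667 = 3982 J.
Step 2 (isochoric): W = 0 (constant volume).
W_total = 3982 + 0 = 3982 J.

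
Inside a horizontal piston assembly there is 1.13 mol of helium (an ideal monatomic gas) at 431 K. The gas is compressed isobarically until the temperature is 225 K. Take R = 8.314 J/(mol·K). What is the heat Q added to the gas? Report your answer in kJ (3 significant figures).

Isobaric: W = nRΔT = (1.13)(8.314)(-206) = -1935 J.
ΔU = nCᵥΔT with Cᵥ = 3R/2: ΔU = (1.13)(12.47)(-206) = -2903 J.
Q = ΔU + W = -2903 − 1935 = -4838 J.

Q ≈ -4.84 kJ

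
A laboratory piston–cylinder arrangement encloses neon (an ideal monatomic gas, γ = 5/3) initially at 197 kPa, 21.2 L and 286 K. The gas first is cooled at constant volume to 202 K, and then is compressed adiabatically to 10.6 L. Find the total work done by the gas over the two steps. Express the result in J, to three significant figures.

Step 1 (isochoric): W = 0 (constant volume).
After step 1: P = 139.1 kPa (V unchanged).
Step 2 (adiabatic): W = (P₁V₁ − P₂V₂)/(γ−1) = (2950 − 4682)/0.667 = -2599 J.
W_total = 0 − 2599 = -2599 J.

W_total ≈ -2600 J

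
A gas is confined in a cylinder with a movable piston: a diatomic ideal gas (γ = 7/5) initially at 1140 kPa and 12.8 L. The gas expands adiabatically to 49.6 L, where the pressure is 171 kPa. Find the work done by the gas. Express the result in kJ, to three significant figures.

Adiabatic: W = (P₁V₁ − P₂V₂)/(γ − 1) with γ = 7/5.
P₁V₁ = 14592 J, P₂V₂ = 8482 J.
W = (14592 − 8482) / 0.4 = 15276 J.

W ≈ 15.3 kJ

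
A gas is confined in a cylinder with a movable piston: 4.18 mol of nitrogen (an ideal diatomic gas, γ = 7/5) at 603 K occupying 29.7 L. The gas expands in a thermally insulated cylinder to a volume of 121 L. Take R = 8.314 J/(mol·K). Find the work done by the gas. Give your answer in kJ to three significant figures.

Adiabatic: TV^(γ−1) = const with γ = 7/5.
T₂ = T₁ (V₁/V₂)^(γ−1) = 603 × (29.7/121)^0.4 = 603 × 0.5701 = 343.8 K.
W_by = nCᵥ(T₁ − T₂) = (4.18)(20.79)(603 − 343.8) = 22520 J.

W ≈ 22.5 kJ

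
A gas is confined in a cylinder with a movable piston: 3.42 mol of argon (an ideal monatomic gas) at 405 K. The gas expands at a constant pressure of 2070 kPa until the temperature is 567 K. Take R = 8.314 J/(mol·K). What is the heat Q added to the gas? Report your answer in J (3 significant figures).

Q ≈ 11500 J

Isobaric: W = nRΔT = (3.42)(8.314)(162) = 4606 J.
ΔU = nCᵥΔT with Cᵥ = 3R/2: ΔU = (3.42)(12.47)(162) = 6909 J.
Q = ΔU + W = 6909 + 4606 = 11516 J.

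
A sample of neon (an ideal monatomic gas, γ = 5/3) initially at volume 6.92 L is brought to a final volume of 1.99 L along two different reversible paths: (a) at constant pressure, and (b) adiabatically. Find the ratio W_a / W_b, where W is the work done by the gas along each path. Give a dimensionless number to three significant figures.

W_a / W_b ≈ 0.367

Path (a) isobaric: W = P₁(V₂ − V₁) → W_a/(P₁V₁) = -0.7124.
Path (b) adiabatic: W = P₁V₁(1 − (V₁/V₂)^(γ−1))/(γ−1) → W_b/(P₁V₁) = -1.943.
W_a / W_b = -0.7124 / -1.943 = 0.3667.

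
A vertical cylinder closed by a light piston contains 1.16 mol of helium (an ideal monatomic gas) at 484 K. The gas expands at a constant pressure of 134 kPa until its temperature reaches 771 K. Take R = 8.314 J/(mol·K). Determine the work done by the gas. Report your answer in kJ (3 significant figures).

Isobaric: W = P ΔV = nR ΔT.
W = (1.16)(8.314)(771 − 484) = 2768 J.

W ≈ 2.77 kJ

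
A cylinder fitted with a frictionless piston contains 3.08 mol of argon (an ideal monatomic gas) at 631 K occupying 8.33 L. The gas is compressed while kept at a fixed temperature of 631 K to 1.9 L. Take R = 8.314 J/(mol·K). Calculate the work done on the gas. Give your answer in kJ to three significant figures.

W ≈ 23.9 kJ

Isothermal: W = nRT ln(V₂/V₁).
W = (3.08)(8.314)(631) × ln(1.9/8.33)
  = 16158 × -1.478
W_by_gas = -23882 J; work on gas = −W_by = 23882 J.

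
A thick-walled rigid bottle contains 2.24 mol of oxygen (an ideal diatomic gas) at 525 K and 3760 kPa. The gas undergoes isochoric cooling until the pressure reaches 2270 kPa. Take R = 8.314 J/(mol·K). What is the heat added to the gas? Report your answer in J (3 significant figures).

Constant volume ⇒ W = 0, so Q = ΔU = nCᵥΔT with Cᵥ = 5R/2 = 20.79 J/(mol·K).
At constant V, T₂/T₁ = P₂/P₁ ⇒ ΔT = T₁(P₂/P₁ − 1) = 525·(2270/3760 − 1) = -208 K.
ΔU = (2.24)(20.79)(-208) = -9686 J.

Q ≈ -9690 J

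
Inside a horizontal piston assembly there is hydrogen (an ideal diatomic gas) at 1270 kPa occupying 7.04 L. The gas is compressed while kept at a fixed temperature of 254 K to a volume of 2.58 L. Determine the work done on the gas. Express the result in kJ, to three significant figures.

W ≈ 8.97 kJ

Isothermal: W = nRT ln(V₂/V₁) = P₁V₁ ln(V₂/V₁).
P₁V₁ = (1270 kPa)(7.04 L) = 8941 J.
W = 8941 × ln(2.58/7.04) = 8941 × -1.004
W_by_gas = -8975 J; work on gas = −W_by = 8975 J.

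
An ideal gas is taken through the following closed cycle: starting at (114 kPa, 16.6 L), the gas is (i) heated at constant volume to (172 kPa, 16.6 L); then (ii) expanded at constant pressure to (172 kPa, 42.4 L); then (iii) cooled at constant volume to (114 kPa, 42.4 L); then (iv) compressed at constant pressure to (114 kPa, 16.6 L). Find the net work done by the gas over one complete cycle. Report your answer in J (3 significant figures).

Constant-volume legs do no work.
W(ii) = (172)(42.4 − 16.6) = 4438 J; W(iv) = (114)(16.6 − 42.4) = -2941 J.
W_net = 4438 − 2941 = 1496 J (the clockwise enclosed area).

W_net ≈ 1500 J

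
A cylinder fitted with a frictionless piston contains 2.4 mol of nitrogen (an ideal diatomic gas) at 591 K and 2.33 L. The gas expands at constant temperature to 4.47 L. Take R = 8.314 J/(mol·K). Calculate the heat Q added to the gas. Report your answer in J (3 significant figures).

Isothermal ⇒ ΔU = 0, so Q = W = nRT ln(V₂/V₁).
Q = (2.4)(8.314)(591) ln(4.47/2.33) = 11793 × 0.6515 = 7683 J.

Q ≈ 7680 J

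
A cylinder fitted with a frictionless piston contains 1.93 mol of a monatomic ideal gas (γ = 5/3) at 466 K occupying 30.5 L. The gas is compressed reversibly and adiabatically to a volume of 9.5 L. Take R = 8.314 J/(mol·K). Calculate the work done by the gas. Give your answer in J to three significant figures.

W ≈ -13200 J

Adiabatic: TV^(γ−1) = const with γ = 5/3.
T₂ = T₁ (V₁/V₂)^(γ−1) = 466 × (30.5/9.5)^0.667 = 466 × 2.176 = 1014 K.
W_by = nCᵥ(T₁ − T₂) = (1.93)(12.47)(466 − 1014) = -13194 J.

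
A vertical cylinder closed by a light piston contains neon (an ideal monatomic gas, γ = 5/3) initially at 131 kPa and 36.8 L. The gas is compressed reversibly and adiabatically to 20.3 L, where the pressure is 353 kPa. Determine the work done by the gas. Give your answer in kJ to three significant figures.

W ≈ -3.52 kJ

Adiabatic: W = (P₁V₁ − P₂V₂)/(γ − 1) with γ = 5/3.
P₁V₁ = 4821 J, P₂V₂ = 7166 J.
W = (4821 − 7166) / 0.6667 = -3518 J.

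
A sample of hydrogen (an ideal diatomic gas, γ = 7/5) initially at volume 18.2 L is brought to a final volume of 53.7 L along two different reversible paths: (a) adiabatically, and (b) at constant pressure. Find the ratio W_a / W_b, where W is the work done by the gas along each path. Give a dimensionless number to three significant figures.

Path (a) adiabatic: W = P₁V₁(1 − (V₁/V₂)^(γ−1))/(γ−1) → W_a/(P₁V₁) = 0.8783.
Path (b) isobaric: W = P₁(V₂ − V₁) → W_b/(P₁V₁) = 1.951.
W_a / W_b = 0.8783 / 1.951 = 0.4503.

W_a / W_b ≈ 0.450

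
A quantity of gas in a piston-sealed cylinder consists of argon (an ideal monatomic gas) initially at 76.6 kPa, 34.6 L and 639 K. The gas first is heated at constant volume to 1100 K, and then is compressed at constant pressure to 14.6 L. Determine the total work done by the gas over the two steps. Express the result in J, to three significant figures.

W_total ≈ -2640 J

Step 1 (isochoric): W = 0 (constant volume).
After step 1: P = 131.9 kPa (V unchanged).
Step 2 (isobaric): W = PΔV = (131.9 kPa)(14.6 − 34.6 L) = -2637 J.
W_total = 0 − 2637 = -2637 J.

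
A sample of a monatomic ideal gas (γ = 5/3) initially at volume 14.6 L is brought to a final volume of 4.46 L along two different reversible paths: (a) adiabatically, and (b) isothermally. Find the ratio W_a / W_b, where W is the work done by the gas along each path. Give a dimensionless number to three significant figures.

W_a / W_b ≈ 1.52

Path (a) adiabatic: W = P₁V₁(1 − (V₁/V₂)^(γ−1))/(γ−1) → W_a/(P₁V₁) = -1.807.
Path (b) isothermal: W = P₁V₁ ln(V₂/V₁) → W_b/(P₁V₁) = -1.186.
W_a / W_b = -1.807 / -1.186 = 1.524.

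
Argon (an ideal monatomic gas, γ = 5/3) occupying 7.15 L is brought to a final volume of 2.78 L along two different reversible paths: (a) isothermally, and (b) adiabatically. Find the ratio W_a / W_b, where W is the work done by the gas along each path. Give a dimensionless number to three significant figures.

Path (a) isothermal: W = P₁V₁ ln(V₂/V₁) → W_a/(P₁V₁) = -0.9447.
Path (b) adiabatic: W = P₁V₁(1 − (V₁/V₂)^(γ−1))/(γ−1) → W_b/(P₁V₁) = -1.316.
W_a / W_b = -0.9447 / -1.316 = 0.7179.

W_a / W_b ≈ 0.718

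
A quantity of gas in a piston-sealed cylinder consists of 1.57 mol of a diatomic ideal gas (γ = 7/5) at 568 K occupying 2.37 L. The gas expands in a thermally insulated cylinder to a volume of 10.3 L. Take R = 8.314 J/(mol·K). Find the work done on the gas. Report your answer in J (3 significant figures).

Adiabatic: TV^(γ−1) = const with γ = 7/5.
T₂ = T₁ (V₁/V₂)^(γ−1) = 568 × (2.37/10.3)^0.4 = 568 × 0.5556 = 315.6 K.
W_by = nCᵥ(T₁ − T₂) = (1.57)(20.79)(568 − 315.6) = 8237 J.
Work on gas = −W_by = -8237 J.

W ≈ -8240 J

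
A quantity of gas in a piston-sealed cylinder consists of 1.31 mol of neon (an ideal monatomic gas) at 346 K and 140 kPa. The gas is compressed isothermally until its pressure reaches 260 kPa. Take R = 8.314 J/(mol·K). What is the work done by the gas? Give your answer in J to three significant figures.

W ≈ -2330 J

Isothermal process: W = nRT ln(V₂/V₁) = nRT ln(P₁/P₂).
W = (1.31)(8.314)(346) × ln(140/260)
  = 3768 × ln(0.5385) = 3768 × -0.619
W_by_gas = -2333 J.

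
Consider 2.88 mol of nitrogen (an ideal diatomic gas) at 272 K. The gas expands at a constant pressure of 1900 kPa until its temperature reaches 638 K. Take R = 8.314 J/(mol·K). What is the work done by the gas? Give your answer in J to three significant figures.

Isobaric: W = P ΔV = nR ΔT.
W = (2.88)(8.314)(638 − 272) = 8764 J.

W ≈ 8760 J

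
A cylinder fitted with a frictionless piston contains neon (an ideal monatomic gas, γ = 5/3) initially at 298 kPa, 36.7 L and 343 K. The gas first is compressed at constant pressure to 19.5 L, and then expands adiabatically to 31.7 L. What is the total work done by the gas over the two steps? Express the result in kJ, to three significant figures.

Step 1 (isobaric): W = PΔV = (298 kPa)(19.5 − 36.7 L) = -5126 J.
After step 1: P = 298 kPa, V = 19.5 L, T = 182.2 K.
Step 2 (adiabatic): W = (P₁V₁ − P₂V₂)/(γ−1) = (5811 − 4203)/0.667 = 2412 J.
W_total = -5126 + 2412 = -2714 J.

W_total ≈ -2.71 kJ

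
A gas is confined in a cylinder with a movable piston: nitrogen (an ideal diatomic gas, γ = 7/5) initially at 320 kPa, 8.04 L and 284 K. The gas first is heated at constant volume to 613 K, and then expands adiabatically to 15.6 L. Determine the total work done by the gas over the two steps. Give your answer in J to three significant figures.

W_total ≈ 3230 J

Step 1 (isochoric): W = 0 (constant volume).
After step 1: P = 690.7 kPa (V unchanged).
Step 2 (adiabatic): W = (P₁V₁ − P₂V₂)/(γ−1) = (5553 − 4260)/0.4 = 3233 J.
W_total = 0 + 3233 = 3233 J.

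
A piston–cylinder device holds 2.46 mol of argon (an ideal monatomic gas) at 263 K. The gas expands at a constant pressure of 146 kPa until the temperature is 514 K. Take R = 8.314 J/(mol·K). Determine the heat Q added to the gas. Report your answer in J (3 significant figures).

Q ≈ 12800 J

Isobaric: W = nRΔT = (2.46)(8.314)(251) = 5134 J.
ΔU = nCᵥΔT with Cᵥ = 3R/2: ΔU = (2.46)(12.47)(251) = 7700 J.
Q = ΔU + W = 7700 + 5134 = 12834 J.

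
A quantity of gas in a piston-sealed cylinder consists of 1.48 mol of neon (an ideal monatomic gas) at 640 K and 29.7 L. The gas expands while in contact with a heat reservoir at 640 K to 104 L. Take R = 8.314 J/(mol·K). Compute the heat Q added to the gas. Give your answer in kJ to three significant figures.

Q ≈ 9.87 kJ

Isothermal ⇒ ΔU = 0, so Q = W = nRT ln(V₂/V₁).
Q = (1.48)(8.314)(640) ln(104/29.7) = 7875 × 1.253 = 9869 J.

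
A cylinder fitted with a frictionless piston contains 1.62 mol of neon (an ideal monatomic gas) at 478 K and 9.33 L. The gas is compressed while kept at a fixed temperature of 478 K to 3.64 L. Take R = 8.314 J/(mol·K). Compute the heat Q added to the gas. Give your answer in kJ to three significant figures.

Isothermal ⇒ ΔU = 0, so Q = W = nRT ln(V₂/V₁).
Q = (1.62)(8.314)(478) ln(3.64/9.33) = 6438 × -0.9413 = -6060 J.

Q ≈ -6.06 kJ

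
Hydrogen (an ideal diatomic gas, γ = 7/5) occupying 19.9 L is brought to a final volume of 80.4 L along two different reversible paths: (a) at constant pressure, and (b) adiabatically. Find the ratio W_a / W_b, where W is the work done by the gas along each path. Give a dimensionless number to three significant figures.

Path (a) isobaric: W = P₁(V₂ − V₁) → W_a/(P₁V₁) = 3.04.
Path (b) adiabatic: W = P₁V₁(1 − (V₁/V₂)^(γ−1))/(γ−1) → W_b/(P₁V₁) = 1.07.
W_a / W_b = 3.04 / 1.07 = 2.842.

W_a / W_b ≈ 2.84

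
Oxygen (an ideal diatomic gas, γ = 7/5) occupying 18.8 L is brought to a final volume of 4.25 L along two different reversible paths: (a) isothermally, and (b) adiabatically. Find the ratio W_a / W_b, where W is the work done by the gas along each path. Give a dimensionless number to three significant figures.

Path (a) isothermal: W = P₁V₁ ln(V₂/V₁) → W_a/(P₁V₁) = -1.487.
Path (b) adiabatic: W = P₁V₁(1 − (V₁/V₂)^(γ−1))/(γ−1) → W_b/(P₁V₁) = -2.032.
W_a / W_b = -1.487 / -2.032 = 0.7319.

W_a / W_b ≈ 0.732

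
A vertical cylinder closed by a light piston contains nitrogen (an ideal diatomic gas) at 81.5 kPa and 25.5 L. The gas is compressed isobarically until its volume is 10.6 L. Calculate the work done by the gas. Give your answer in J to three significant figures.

Isobaric: W = P ΔV.
W = (81.5 kPa)(10.6 − 25.5 L) = (81.5)(-14.9) = -1214 J.

W ≈ -1210 J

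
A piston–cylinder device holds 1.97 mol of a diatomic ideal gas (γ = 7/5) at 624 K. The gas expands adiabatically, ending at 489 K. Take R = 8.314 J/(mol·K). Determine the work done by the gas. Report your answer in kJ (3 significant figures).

Adiabatic ⇒ Q = 0, so W_by = −ΔU = nCᵥ(T₁ − T₂).
Cᵥ = 5R/2 = 20.79 J/(mol·K).
W = (1.97)(20.79)(624 − 489) = 5528 J.

W ≈ 5.53 kJ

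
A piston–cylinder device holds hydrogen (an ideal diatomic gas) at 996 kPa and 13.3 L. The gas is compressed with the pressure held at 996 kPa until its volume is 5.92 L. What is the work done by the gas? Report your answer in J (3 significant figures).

W ≈ -7350 J

Isobaric: W = P ΔV.
W = (996 kPa)(5.92 − 13.3 L) = (996)(-7.38) = -7350 J.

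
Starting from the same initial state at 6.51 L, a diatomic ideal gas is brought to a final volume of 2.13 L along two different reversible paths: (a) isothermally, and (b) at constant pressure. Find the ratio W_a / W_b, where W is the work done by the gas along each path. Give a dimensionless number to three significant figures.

Path (a) isothermal: W = P₁V₁ ln(V₂/V₁) → W_a/(P₁V₁) = -1.117.
Path (b) isobaric: W = P₁(V₂ − V₁) → W_b/(P₁V₁) = -0.6728.
W_a / W_b = -1.117 / -0.6728 = 1.661.

W_a / W_b ≈ 1.66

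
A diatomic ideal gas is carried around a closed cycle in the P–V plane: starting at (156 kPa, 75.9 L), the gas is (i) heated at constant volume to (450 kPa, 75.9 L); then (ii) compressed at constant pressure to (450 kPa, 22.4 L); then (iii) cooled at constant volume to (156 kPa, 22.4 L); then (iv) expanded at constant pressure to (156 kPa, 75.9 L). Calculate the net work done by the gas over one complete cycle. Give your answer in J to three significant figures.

Constant-volume legs do no work.
W(ii) = (450)(22.4 − 75.9) = -24075 J; W(iv) = (156)(75.9 − 22.4) = 8346 J.
W_net = -24075 + 8346 = -15729 J (the counter-clockwise enclosed area).

W_net ≈ -15700 J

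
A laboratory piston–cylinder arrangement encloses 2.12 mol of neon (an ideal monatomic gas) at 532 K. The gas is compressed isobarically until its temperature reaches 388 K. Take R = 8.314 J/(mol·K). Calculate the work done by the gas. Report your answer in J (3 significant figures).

Isobaric: W = P ΔV = nR ΔT.
W = (2.12)(8.314)(388 − 532) = -2538 J.

W ≈ -2540 J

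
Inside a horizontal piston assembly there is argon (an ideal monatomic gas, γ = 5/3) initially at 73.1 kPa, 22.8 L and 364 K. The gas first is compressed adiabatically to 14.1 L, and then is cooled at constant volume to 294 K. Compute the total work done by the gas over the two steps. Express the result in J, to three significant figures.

Step 1 (adiabatic): W = (P₁V₁ − P₂V₂)/(γ−1) = (1667 − 2296)/0.667 = -944.2 J.
Step 2 (isochoric): W = 0 (constant volume).
W_total = -944.2 + 0 = -944.2 J.

W_total ≈ -944 J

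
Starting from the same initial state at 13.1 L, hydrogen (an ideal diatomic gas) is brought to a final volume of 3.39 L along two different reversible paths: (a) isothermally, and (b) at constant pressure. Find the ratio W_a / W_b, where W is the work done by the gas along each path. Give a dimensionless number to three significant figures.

Path (a) isothermal: W = P₁V₁ ln(V₂/V₁) → W_a/(P₁V₁) = -1.352.
Path (b) isobaric: W = P₁(V₂ − V₁) → W_b/(P₁V₁) = -0.7412.
W_a / W_b = -1.352 / -0.7412 = 1.824.

W_a / W_b ≈ 1.82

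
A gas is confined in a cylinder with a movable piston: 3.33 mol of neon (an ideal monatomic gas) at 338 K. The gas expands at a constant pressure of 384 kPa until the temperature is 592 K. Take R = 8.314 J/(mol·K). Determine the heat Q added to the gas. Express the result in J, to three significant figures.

Q ≈ 17600 J

Isobaric: W = nRΔT = (3.33)(8.314)(254) = 7032 J.
ΔU = nCᵥΔT with Cᵥ = 3R/2: ΔU = (3.33)(12.47)(254) = 10548 J.
Q = ΔU + W = 10548 + 7032 = 17580 J.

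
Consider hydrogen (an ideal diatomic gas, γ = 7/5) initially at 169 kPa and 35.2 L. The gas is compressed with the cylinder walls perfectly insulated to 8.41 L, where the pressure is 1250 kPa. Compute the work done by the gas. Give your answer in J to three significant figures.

Adiabatic: W = (P₁V₁ − P₂V₂)/(γ − 1) with γ = 7/5.
P₁V₁ = 5949 J, P₂V₂ = 10512 J.
W = (5949 − 10512) / 0.4 = -11409 J.

W ≈ -11400 J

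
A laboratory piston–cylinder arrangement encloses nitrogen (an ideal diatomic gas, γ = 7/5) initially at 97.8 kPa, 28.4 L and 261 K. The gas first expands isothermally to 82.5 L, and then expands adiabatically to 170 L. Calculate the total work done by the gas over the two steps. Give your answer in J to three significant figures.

W_total ≈ 4710 J

Step 1 (isothermal): W = P₁V₁ ln(V₂/V₁) = (2778) ln(82.5/28.4) = 2962 J.
After step 1: P = 33.67 kPa, V = 82.5 L, T = 261 K.
Step 2 (adiabatic): W = (P₁V₁ − P₂V₂)/(γ−1) = (2778 − 2080)/0.4 = 1744 J.
W_total = 2962 + 1744 = 4706 J.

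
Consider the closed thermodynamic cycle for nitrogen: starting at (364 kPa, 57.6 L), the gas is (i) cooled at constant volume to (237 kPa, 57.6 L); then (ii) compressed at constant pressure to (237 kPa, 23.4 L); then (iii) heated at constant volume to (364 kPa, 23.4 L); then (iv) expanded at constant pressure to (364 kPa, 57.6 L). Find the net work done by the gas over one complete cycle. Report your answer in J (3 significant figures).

Constant-volume legs do no work.
W(ii) = (237)(23.4 − 57.6) = -8105 J; W(iv) = (364)(57.6 − 23.4) = 12449 J.
W_net = -8105 + 12449 = 4343 J (the clockwise enclosed area).

W_net ≈ 4340 J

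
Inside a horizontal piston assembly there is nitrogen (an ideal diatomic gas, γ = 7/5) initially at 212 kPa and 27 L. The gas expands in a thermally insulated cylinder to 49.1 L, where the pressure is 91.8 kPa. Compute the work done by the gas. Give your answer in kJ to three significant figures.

W ≈ 3.04 kJ

Adiabatic: W = (P₁V₁ − P₂V₂)/(γ − 1) with γ = 7/5.
P₁V₁ = 5724 J, P₂V₂ = 4507 J.
W = (5724 − 4507) / 0.4 = 3042 J.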